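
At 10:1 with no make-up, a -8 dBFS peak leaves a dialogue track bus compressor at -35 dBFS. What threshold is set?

Input is 30 dB above T (since output overshoot × R = input overshoot: (-35 − T)·10 = -8 − T gives T = -38 dBFS).
Check: -38 + (-8 − (-38))/10 = -38 + 3 = -35 dBFS. ✓

-38 dBFS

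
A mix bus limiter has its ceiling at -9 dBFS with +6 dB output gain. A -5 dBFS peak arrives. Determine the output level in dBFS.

-3 dBFS

The limiter clamps the peak to its -9 dBFS ceiling.
Output gain then adds 6 dB: -9 + 6 = -3 dBFS.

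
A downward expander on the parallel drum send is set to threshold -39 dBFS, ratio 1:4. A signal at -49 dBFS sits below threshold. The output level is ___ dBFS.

-79 dBFS

The input is 10 dB below the -39 dBFS threshold.
A 1:4 expander multiplies undershoot by 4: 10 × 4 = 40 dB below threshold.
Output = -39 − 40 = -79 dBFS.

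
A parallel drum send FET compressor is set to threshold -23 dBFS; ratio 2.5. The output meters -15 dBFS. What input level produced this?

That's 8 dB above the -23 dBFS threshold.
Input overshoot = R × output overshoot = 20 dB → input = -23 + 20 = -3 dBFS.

-3 dBFS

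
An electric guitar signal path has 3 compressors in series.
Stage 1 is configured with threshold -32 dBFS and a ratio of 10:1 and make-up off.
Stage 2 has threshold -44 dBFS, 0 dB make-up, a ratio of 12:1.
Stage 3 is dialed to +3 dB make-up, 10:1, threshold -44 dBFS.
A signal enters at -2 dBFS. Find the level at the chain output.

-40.875 dBFS

Stage 1: 30 dB above -32 dBFS, reduced 10:1 to 3 dB above → -29 dBFS.
Stage 2: -29 dBFS is 15 dB over -44 dBFS; at 12:1 that becomes 1.25 dB over, giving -42.75 dBFS.
Stage 3: -42.75 dBFS is 1.25 dB over -44 dBFS; at 10:1 that becomes 0.125 dB over, giving -43.875 dBFS; +3 dB make-up → -40.875 dBFS.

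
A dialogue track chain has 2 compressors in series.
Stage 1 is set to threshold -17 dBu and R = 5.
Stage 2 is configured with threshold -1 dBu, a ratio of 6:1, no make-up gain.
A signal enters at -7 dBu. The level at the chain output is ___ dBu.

-15 dBu

Stage 1: 10 dB above -17 dBu, reduced 5:1 to 2 dB above → -15 dBu.
Stage 2: -15 dBu is at or below the -1 dBu threshold — no compression; output -15 dBu.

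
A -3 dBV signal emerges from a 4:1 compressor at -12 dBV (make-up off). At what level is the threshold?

-15 dBV

Gain reduction = -3 − (-12) = 9 dB; output overshoot = GR / (R − 1) = 9 / 3 = 3 dB.
Threshold = output − output overshoot = -12 − 3 = -15 dBV.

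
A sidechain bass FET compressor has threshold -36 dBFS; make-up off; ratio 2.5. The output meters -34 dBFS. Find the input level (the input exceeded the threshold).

-31 dBFS

That's 2 dB above the -36 dBFS threshold.
Input overshoot = R × output overshoot = 5 dB → input = -36 + 5 = -31 dBFS.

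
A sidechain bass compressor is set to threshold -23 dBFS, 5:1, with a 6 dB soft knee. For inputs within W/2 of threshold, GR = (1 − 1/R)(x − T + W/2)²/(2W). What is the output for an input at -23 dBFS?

-23.6 dBFS

x − T + W/2 = -23 − (-23) + 3 = 3.
GR = (1 − 1/5) × 3² / 12 = 0.8 × 9 / 12 = 0.6 dB.
Output = -23 − 0.6 = -23.6 dBFS.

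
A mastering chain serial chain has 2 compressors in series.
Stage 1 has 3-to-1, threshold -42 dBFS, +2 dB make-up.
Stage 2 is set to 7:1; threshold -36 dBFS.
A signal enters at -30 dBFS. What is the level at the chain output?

Stage 1: overshoot 12 dB → 12/3 = 4 dB → -38 dBFS; +2 dB make-up → -36 dBFS.
Stage 2: -36 dBFS is at or below the -36 dBFS threshold — no compression; output -36 dBFS.

-36 dBFS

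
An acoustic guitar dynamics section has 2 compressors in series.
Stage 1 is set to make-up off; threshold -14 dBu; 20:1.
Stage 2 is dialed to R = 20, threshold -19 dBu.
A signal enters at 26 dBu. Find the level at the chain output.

-18.65 dBu

Stage 1: 40 dB above -14 dBu, reduced 20:1 to 2 dB above → -12 dBu.
Stage 2: overshoot 7 dB → 7/20 = 0.35 dB → -18.65 dBu.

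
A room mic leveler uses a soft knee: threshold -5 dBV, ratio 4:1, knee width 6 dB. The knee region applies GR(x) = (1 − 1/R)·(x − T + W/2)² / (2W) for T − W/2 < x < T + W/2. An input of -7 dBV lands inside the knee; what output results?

x − T + W/2 = -7 − (-5) + 3 = 1.
GR = (1 − 1/4) × 1² / 12 = 0.75 × 1 / 12 = 0.0625 dB.
Output = -7 − 0.0625 = -7.0625 dBV.

-7.0625 dBV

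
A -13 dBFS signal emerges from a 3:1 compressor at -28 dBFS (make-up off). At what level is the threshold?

Input is 22.5 dB above T (since output overshoot × R = input overshoot: (-28 − T)·3 = -13 − T gives T = -35.5 dBFS).
Check: -35.5 + (-13 − (-35.5))/3 = -35.5 + 7.5 = -28 dBFS. ✓

-35.5 dBFS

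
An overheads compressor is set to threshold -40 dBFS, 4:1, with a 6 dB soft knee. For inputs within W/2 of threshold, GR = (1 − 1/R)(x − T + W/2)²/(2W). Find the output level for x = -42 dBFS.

x − T + W/2 = -42 − (-40) + 3 = 1.
GR = (1 − 1/4) × 1² / 12 = 0.75 × 1 / 12 = 0.0625 dB.
Output = -42 − 0.0625 = -42.0625 dBFS.

-42.0625 dBFS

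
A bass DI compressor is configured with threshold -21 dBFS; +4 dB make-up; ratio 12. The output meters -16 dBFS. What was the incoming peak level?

-9 dBFS

Remove make-up: -16 − 4 = -20 dBFS.
The compressed level sits -20 − (-21) = 1 dB over threshold.
Undo the ratio: input overshoot = 1 × 12 = 12 dB, giving input = -9 dBFS.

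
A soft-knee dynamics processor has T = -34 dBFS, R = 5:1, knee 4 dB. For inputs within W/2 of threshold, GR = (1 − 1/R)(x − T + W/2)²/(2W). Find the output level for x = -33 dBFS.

-33.9 dBFS

x − T + W/2 = -33 − (-34) + 2 = 3.
GR = (1 − 1/5) × 3² / 8 = 0.8 × 9 / 8 = 0.9 dB.
Output = -33 − 0.9 = -33.9 dBFS.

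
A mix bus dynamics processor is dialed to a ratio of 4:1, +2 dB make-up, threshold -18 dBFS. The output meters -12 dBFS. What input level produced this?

Before make-up, the level was -12 − 2 = -14 dBFS.
That's 4 dB above the -18 dBFS threshold.
Undo the ratio: input overshoot = 4 × 4 = 16 dB, giving input = -2 dBFS.

-2 dBFS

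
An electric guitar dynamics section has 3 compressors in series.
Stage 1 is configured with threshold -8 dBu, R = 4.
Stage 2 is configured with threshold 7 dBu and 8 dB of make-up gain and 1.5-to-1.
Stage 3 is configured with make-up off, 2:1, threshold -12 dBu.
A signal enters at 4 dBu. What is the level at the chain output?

Stage 1: 4 dBu is 12 dB over -8 dBu; at 4:1 that becomes 3 dB over, giving -5 dBu.
Stage 2: -5 dBu ≤ 7 dBu, so stage 2 doesn't engage; make-up brings it to 3 dBu.
Stage 3: 3 dBu is 15 dB over -12 dBu; at 2:1 that becomes 7.5 dB over, giving -4.5 dBu.

-4.5 dBu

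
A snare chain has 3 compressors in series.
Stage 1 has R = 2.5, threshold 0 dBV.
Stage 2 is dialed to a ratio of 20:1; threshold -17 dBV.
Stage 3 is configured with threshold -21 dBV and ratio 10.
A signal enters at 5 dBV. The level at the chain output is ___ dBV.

-20.505 dBV

Stage 1: overshoot 5 dB → 5/2.5 = 2 dB → 2 dBV.
Stage 2: overshoot 19 dB → 19/20 = 0.95 dB → -16.05 dBV.
Stage 3: 4.95 dB above -21 dBV, reduced 10:1 to 0.495 dB above → -20.505 dBV.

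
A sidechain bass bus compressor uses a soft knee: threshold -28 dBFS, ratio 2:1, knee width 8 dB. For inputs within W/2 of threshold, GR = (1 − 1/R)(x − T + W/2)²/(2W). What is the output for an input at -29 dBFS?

-29.28125 dBFS

x − T + W/2 = -29 − (-28) + 4 = 3.
GR = (1 − 1/2) × 3² / 16 = 0.5 × 9 / 16 = 0.28125 dB.
Output = -29 − 0.28125 = -29.28125 dBFS.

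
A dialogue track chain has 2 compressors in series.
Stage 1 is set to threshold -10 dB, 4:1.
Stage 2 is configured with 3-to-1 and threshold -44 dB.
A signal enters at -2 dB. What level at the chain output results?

Stage 1: -2 dB is 8 dB over -10 dB; at 4:1 that becomes 2 dB over, giving -8 dB.
Stage 2: overshoot 36 dB → 36/3 = 12 dB → -32 dB.

-32 dB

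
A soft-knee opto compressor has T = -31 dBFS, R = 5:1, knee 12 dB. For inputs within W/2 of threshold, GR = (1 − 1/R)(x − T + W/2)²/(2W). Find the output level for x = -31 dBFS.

x − T + W/2 = -31 − (-31) + 6 = 6.
GR = (1 − 1/5) × 6² / 24 = 0.8 × 36 / 24 = 1.2 dB.
Output = -31 − 1.2 = -32.2 dBFS.

-32.2 dBFS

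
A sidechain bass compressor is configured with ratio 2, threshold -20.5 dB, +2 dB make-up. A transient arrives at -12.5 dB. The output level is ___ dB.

-14.5 dB

The input is 8 dB above the -20.5 dB threshold.
The 8 dB excess becomes 4 dB after 2:1 reduction.
That puts the output at -16.5 dB; make-up adds 2 dB, giving -14.5 dB.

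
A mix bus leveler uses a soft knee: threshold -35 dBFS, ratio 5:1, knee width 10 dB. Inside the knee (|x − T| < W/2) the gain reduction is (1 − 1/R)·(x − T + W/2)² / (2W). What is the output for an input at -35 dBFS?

-36 dBFS

x − T + W/2 = -35 − (-35) + 5 = 5.
GR = (1 − 1/5) × 5² / 20 = 0.8 × 25 / 20 = 1 dB.
Output = -35 − 1 = -36 dBFS.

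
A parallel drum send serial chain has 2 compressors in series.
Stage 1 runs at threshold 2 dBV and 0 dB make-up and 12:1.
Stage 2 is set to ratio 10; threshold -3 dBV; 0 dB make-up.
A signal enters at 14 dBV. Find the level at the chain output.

-2.4 dBV

Stage 1: 14 dBV is 12 dB over 2 dBV; at 12:1 that becomes 1 dB over, giving 3 dBV.
Stage 2: overshoot 6 dB → 6/10 = 0.6 dB → -2.4 dBV.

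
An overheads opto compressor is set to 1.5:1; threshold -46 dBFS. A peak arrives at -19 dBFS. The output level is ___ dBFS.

Overshoot: -19 − (-46) = 27 dB.
1.5:1 compression reduces that to 27/1.5 = 18 dB over.
So the level is -46 + 18 = -28 dBFS.

-28 dBFS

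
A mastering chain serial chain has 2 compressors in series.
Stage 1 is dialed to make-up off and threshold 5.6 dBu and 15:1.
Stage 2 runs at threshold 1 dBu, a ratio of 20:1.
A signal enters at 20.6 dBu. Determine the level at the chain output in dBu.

1.28 dBu

Stage 1: 15 dB above 5.6 dBu, reduced 15:1 to 1 dB above → 6.6 dBu.
Stage 2: 6.6 dBu is 5.6 dB over 1 dBu; at 20:1 that becomes 0.28 dB over, giving 1.28 dBu.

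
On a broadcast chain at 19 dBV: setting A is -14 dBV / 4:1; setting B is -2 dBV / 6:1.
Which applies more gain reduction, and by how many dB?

A, by 7.25 dB

A: overshoot 33 dB → output overshoot 8.25 dB → GR 24.75 dB.
B: overshoot 21 dB → output overshoot 3.5 dB → GR 17.5 dB.
A applies 7.25 dB more gain reduction.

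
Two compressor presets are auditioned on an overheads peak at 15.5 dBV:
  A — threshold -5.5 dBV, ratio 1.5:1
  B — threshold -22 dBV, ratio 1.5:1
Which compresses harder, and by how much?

B, by 5.5 dB

A: 21 dB over, compressed to 14 dB over, so 7 dB of GR.
B: 37.5 dB over, compressed to 25 dB over, so 12.5 dB of GR.
B reduces 5.5 dB more.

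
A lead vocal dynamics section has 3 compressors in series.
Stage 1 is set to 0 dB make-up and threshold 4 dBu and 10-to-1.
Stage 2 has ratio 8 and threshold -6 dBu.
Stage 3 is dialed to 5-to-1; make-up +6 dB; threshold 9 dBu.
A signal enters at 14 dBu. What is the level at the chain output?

1.375 dBu

Stage 1: 14 dBu is 10 dB over 4 dBu; at 10:1 that becomes 1 dB over, giving 5 dBu.
Stage 2: overshoot 11 dB → 11/8 = 1.375 dB → -4.625 dBu.
Stage 3: -4.625 dBu is at or below the 9 dBu threshold — no compression; make-up brings it to 1.375 dBu.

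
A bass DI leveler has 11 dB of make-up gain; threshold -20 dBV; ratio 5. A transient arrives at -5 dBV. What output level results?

The input is 15 dB above the -20 dBV threshold.
5:1 compression reduces that to 15/5 = 3 dB over.
Output = -20 + 3 = -17 dBV; make-up adds 11 dB, giving -6 dBV.

-6 dBV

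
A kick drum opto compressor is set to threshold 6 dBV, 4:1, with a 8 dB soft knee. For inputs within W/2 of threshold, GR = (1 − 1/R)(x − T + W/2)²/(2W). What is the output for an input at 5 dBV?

4.578125 dBV

x − T + W/2 = 5 − 6 + 4 = 3.
GR = (1 − 1/4) × 3² / 16 = 0.75 × 9 / 16 = 0.421875 dB.
Output = 5 − 0.421875 = 4.578125 dBV.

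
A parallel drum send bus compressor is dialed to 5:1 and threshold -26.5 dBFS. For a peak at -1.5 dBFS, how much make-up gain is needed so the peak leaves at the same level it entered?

20 dB

The peak compresses to -26.5 + 25/5 = -21.5 dBFS.
To reach -1.5 dBFS requires -1.5 − (-21.5) = 20 dB of make-up.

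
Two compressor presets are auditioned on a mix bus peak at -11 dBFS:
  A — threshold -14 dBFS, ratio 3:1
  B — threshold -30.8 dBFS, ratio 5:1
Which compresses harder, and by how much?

B, by 13.84 dB

A: GR = 3 − 3/3 = 2 dB.
B: GR = 19.8 − 19.8/5 = 15.84 dB.
Difference: 13.84 dB in favour of B.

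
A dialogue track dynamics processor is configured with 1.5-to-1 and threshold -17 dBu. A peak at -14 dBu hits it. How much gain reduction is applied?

-14 dBu exceeds the threshold by 3 dB.
After 1.5:1 compression the overshoot becomes 3/1.5 = 2 dB.
So the signal is attenuated by 3 − 2 = 1 dB.

1 dB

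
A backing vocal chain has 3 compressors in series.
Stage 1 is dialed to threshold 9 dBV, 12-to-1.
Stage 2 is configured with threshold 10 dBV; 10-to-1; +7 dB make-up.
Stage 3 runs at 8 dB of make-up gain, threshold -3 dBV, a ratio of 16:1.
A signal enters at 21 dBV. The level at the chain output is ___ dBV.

Stage 1: overshoot 12 dB → 12/12 = 1 dB → 10 dBV.
Stage 2: 10 dBV is at or below the 10 dBV threshold — no compression; make-up brings it to 17 dBV.
Stage 3: overshoot 20 dB → 20/16 = 1.25 dB → -1.75 dBV; +8 dB make-up → 6.25 dBV.

6.25 dBV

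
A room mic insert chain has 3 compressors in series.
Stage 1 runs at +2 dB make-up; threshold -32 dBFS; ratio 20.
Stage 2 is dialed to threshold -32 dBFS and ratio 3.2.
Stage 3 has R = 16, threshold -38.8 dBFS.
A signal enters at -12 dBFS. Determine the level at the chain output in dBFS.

Stage 1: overshoot 20 dB → 20/20 = 1 dB → -31 dBFS; +2 dB make-up → -29 dBFS.
Stage 2: overshoot 3 dB → 3/3.2 = 0.9375 dB → -31.0625 dBFS.
Stage 3: -31.0625 dBFS is 7.7375 dB over -38.8 dBFS; at 16:1 that becomes 0.483594 dB over, giving -38.316406 dBFS.

-38.316406 dBFS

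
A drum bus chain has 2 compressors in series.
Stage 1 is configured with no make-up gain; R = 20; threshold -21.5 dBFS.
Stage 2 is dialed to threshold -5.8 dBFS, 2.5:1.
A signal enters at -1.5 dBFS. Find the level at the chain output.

-20.5 dBFS

Stage 1: -1.5 dBFS is 20 dB over -21.5 dBFS; at 20:1 that becomes 1 dB over, giving -20.5 dBFS.
Stage 2: -20.5 dBFS ≤ -5.8 dBFS, so stage 2 doesn't engage; output -20.5 dBFS.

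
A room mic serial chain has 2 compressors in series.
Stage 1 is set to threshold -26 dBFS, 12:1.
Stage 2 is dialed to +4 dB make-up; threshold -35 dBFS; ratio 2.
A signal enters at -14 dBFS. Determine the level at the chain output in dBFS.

Stage 1: overshoot 12 dB → 12/12 = 1 dB → -25 dBFS.
Stage 2: overshoot 10 dB → 10/2 = 5 dB → -30 dBFS; +4 dB make-up → -26 dBFS.

-26 dBFS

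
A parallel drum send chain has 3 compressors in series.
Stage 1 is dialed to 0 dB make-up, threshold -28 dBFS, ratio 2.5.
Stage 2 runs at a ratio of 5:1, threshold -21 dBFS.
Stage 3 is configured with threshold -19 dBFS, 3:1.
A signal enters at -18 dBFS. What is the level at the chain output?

-24 dBFS

Stage 1: 10 dB above -28 dBFS, reduced 2.5:1 to 4 dB above → -24 dBFS.
Stage 2: below threshold (-24 ≤ -21); passes unchanged; output -24 dBFS.
Stage 3: below threshold (-24 ≤ -19); passes unchanged; output -24 dBFS.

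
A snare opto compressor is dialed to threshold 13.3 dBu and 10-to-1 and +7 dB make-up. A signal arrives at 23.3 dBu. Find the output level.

Overshoot: 23.3 − 13.3 = 10 dB.
At 10:1 the overshoot is divided by 10, leaving 1 dB above threshold.
So the level is 13.3 + 1 = 14.3 dBu; make-up adds 7 dB, giving 21.3 dBu.

21.3 dBu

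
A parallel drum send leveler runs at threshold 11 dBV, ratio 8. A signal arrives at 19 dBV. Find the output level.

Overshoot: 19 − 11 = 8 dB.
The 8 dB excess becomes 1 dB after 8:1 reduction.
Output = 11 + 1 = 12 dBV.

12 dBV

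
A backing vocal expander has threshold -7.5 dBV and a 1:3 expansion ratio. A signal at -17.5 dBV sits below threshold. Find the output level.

-37.5 dBV

The input is 10 dB below the -7.5 dBV threshold.
A 1:3 expander multiplies undershoot by 3: 10 × 3 = 30 dB below threshold.
Output = -7.5 − 30 = -37.5 dBV.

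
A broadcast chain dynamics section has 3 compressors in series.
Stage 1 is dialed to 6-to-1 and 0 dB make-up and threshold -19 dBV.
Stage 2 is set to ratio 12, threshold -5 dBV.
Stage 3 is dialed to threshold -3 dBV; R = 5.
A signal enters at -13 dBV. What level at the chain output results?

Stage 1: overshoot 6 dB → 6/6 = 1 dB → -18 dBV.
Stage 2: below threshold (-18 ≤ -5); passes unchanged; output -18 dBV.
Stage 3: below threshold (-18 ≤ -3); passes unchanged; output -18 dBV.

-18 dBV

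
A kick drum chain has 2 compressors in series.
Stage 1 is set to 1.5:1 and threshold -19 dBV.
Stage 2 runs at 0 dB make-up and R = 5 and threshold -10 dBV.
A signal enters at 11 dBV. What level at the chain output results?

Stage 1: 30 dB above -19 dBV, reduced 1.5:1 to 20 dB above → 1 dBV.
Stage 2: 11 dB above -10 dBV, reduced 5:1 to 2.2 dB above → -7.8 dBV.

-7.8 dBV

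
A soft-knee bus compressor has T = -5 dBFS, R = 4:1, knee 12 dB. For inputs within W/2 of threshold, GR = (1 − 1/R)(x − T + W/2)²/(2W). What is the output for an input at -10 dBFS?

x − T + W/2 = -10 − (-5) + 6 = 1.
GR = (1 − 1/4) × 1² / 24 = 0.75 × 1 / 24 = 0.03125 dB.
Output = -10 − 0.03125 = -10.03125 dBFS.

-10.03125 dBFS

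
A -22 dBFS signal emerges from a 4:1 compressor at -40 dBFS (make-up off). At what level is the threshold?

-46 dBFS

Let T be the threshold. Output overshoot = (input overshoot)/R, so -40 − T = (-22 − T)/4.
4·(-40 − T) = -22 − T → 3·T = -160 − (-22) = -138.
T = -138/3 = -46 dBFS.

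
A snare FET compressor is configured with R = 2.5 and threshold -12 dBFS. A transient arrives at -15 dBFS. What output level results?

-15 dBFS is 3 dB below the -12 dBFS threshold, so no gain reduction is applied.
Output = input = -15 dBFS.

-15 dBFS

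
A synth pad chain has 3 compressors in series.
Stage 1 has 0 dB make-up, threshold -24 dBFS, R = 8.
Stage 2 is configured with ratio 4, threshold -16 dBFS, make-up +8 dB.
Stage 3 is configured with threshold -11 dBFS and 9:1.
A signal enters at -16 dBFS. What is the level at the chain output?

Stage 1: -16 dBFS is 8 dB over -24 dBFS; at 8:1 that becomes 1 dB over, giving -23 dBFS.
Stage 2: -23 dBFS ≤ -16 dBFS, so stage 2 doesn't engage; make-up brings it to -15 dBFS.
Stage 3: -15 dBFS ≤ -11 dBFS, so stage 3 doesn't engage; output -15 dBFS.

-15 dBFS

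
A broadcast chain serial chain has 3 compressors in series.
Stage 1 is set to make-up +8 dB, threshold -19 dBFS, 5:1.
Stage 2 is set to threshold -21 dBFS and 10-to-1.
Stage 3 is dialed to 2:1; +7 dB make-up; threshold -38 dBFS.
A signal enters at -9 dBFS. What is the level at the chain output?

Stage 1: -9 dBFS is 10 dB over -19 dBFS; at 5:1 that becomes 2 dB over, giving -17 dBFS; +8 dB make-up → -9 dBFS.
Stage 2: overshoot 12 dB → 12/10 = 1.2 dB → -19.8 dBFS.
Stage 3: -19.8 dBFS is 18.2 dB over -38 dBFS; at 2:1 that becomes 9.1 dB over, giving -28.9 dBFS; +7 dB make-up → -21.9 dBFS.

-21.9 dBFS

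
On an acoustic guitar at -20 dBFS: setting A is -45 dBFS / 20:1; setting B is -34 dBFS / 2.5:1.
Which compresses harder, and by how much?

A: GR = 25 − 25/20 = 23.75 dB.
B: GR = 14 − 14/2.5 = 8.4 dB.
A reduces 15.35 dB more.

A, by 15.35 dB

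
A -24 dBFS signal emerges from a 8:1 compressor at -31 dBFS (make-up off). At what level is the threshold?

-32 dBFS

Gain reduction = -24 − (-31) = 7 dB; output overshoot = GR / (R − 1) = 7 / 7 = 1 dB.
Threshold = output − output overshoot = -31 − 1 = -32 dBFS.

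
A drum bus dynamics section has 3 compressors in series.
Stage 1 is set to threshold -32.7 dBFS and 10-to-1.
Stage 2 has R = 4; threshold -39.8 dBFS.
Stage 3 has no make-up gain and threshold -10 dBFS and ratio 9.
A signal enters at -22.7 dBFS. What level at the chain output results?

Stage 1: overshoot 10 dB → 10/10 = 1 dB → -31.7 dBFS.
Stage 2: 8.1 dB above -39.8 dBFS, reduced 4:1 to 2.025 dB above → -37.775 dBFS.
Stage 3: below threshold (-37.775 ≤ -10); passes unchanged; output -37.775 dBFS.

-37.775 dBFS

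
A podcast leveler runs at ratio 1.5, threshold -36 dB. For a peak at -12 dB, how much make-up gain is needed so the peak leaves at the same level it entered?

The peak compresses to -36 + 24/1.5 = -20 dB.
To reach -12 dB requires -12 − (-20) = 8 dB of make-up.

8 dB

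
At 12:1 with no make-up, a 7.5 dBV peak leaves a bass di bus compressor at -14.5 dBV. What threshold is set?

-16.5 dBV

Input is 24 dB above T (since output overshoot × R = input overshoot: (-14.5 − T)·12 = 7.5 − T gives T = -16.5 dBV).
Check: -16.5 + (7.5 − (-16.5))/12 = -16.5 + 2 = -14.5 dBV. ✓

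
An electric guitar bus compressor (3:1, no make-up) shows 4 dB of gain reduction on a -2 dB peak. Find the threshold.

-8 dB

Input is 6 dB above T (since output overshoot × R = input overshoot: (-6 − T)·3 = -2 − T gives T = -8 dB).
Check: -8 + (-2 − (-8))/3 = -8 + 2 = -6 dB. ✓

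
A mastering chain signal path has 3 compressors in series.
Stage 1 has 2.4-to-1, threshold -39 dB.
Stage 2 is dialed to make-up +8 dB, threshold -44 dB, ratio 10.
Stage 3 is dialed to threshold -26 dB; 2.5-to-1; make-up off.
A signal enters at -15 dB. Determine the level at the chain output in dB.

-34.5 dB

Stage 1: 24 dB above -39 dB, reduced 2.4:1 to 10 dB above → -29 dB.
Stage 2: -29 dB is 15 dB over -44 dB; at 10:1 that becomes 1.5 dB over, giving -42.5 dB; +8 dB make-up → -34.5 dB.
Stage 3: below threshold (-34.5 ≤ -26); passes unchanged; output -34.5 dB.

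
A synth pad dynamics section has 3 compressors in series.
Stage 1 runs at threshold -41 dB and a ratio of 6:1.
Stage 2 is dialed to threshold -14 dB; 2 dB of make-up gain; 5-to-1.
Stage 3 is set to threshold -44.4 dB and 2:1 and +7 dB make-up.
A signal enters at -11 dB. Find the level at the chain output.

-32.2 dB

Stage 1: -11 dB is 30 dB over -41 dB; at 6:1 that becomes 5 dB over, giving -36 dB.
Stage 2: -36 dB ≤ -14 dB, so stage 2 doesn't engage; make-up brings it to -34 dB.
Stage 3: -34 dB is 10.4 dB over -44.4 dB; at 2:1 that becomes 5.2 dB over, giving -39.2 dB; +7 dB make-up → -32.2 dB.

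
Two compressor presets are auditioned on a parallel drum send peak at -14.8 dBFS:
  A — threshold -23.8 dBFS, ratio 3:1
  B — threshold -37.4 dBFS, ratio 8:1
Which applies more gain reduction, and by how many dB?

A: 9 dB over, compressed to 3 dB over, so 6 dB of GR.
B: 22.6 dB over, compressed to 2.825 dB over, so 19.775 dB of GR.
Difference: 13.775 dB in favour of B.

B, by 13.775 dB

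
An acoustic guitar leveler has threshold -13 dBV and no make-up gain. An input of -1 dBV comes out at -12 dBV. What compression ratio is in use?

Input overshoot = -1 − (-13) = 12 dB; output overshoot = -12 − (-13) = 1 dB.
Ratio = 12 / 1 = 12.

12:1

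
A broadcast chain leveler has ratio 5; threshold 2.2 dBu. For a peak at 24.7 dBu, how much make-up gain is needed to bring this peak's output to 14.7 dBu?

8 dB

Overshoot 22.5 dB → 22.5/5 = 4.5 dB after compression, so the compressed level is 2.2 + 4.5 = 6.7 dBu.
Make-up = target − compressed = 14.7 − 6.7 = 8 dB.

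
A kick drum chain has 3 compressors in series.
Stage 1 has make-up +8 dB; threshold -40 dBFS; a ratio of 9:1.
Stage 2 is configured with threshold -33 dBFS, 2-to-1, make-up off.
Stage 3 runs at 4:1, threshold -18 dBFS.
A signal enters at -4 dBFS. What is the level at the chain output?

Stage 1: 36 dB above -40 dBFS, reduced 9:1 to 4 dB above → -36 dBFS; +8 dB make-up → -28 dBFS.
Stage 2: 5 dB above -33 dBFS, reduced 2:1 to 2.5 dB above → -30.5 dBFS.
Stage 3: -30.5 dBFS ≤ -18 dBFS, so stage 3 doesn't engage; output -30.5 dBFS.

-30.5 dBFS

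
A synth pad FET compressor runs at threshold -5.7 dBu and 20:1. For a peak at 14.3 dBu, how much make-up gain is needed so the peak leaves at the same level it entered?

19 dB

Overshoot 20 dB → 20/20 = 1 dB after compression, so the compressed level is -5.7 + 1 = -4.7 dBu.
Make-up = target − compressed = 14.3 − (-4.7) = 19 dB.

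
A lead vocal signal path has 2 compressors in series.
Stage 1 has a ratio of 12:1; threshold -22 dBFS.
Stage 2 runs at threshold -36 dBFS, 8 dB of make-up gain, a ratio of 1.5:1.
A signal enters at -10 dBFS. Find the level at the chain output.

-18 dBFS

Stage 1: -10 dBFS is 12 dB over -22 dBFS; at 12:1 that becomes 1 dB over, giving -21 dBFS.
Stage 2: 15 dB above -36 dBFS, reduced 1.5:1 to 10 dB above → -26 dBFS; +8 dB make-up → -18 dBFS.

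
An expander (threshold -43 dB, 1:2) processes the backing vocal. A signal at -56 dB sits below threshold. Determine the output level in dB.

Undershoot = (-43) − (-56) = 13 dB.
At 1:2, that expands to 26 dB under threshold.
Output = -43 − 26 = -69 dB.

-69 dB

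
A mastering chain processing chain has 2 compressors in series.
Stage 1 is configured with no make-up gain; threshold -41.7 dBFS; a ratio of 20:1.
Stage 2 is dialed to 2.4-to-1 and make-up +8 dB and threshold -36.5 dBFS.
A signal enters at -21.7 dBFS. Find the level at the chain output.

Stage 1: 20 dB above -41.7 dBFS, reduced 20:1 to 1 dB above → -40.7 dBFS.
Stage 2: below threshold (-40.7 ≤ -36.5); passes unchanged; make-up brings it to -32.7 dBFS.

-32.7 dBFS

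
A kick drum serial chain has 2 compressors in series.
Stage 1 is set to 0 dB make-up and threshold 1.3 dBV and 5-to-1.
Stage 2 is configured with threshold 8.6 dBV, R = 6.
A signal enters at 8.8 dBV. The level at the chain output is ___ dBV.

Stage 1: 7.5 dB above 1.3 dBV, reduced 5:1 to 1.5 dB above → 2.8 dBV.
Stage 2: 2.8 dBV ≤ 8.6 dBV, so stage 2 doesn't engage; output 2.8 dBV.

2.8 dBV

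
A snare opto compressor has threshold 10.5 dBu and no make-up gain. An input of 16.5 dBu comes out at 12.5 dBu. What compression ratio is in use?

3:1

Input overshoot = 16.5 − 10.5 = 6 dB; output overshoot = 12.5 − 10.5 = 2 dB.
Ratio = 6 / 2 = 3.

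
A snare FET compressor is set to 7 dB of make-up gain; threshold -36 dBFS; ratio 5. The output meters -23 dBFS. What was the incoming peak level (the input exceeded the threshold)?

Before make-up, the level was -23 − 7 = -30 dBFS.
Post-compression overshoot = -30 − (-36) = 6 dB.
Before 5:1 compression the overshoot was 6 × 5 = 30 dB, so input = -36 + 30 = -6 dBFS.

-6 dBFS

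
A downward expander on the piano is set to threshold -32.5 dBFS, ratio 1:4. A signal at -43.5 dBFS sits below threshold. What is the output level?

-76.5 dBFS

Undershoot = (-32.5) − (-43.5) = 11 dB.
At 1:4, that expands to 44 dB under threshold.
Output = -32.5 − 44 = -76.5 dBFS.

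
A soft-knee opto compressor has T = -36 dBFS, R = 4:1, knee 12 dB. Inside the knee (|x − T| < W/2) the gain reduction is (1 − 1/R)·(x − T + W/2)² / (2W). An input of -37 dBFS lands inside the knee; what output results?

-37.78125 dBFS

x − T + W/2 = -37 − (-36) + 6 = 5.
GR = (1 − 1/4) × 5² / 24 = 0.75 × 25 / 24 = 0.78125 dB.
Output = -37 − 0.78125 = -37.78125 dBFS.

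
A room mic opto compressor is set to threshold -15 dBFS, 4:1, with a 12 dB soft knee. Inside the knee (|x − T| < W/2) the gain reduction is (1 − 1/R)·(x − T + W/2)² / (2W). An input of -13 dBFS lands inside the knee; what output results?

-15 dBFS

x − T + W/2 = -13 − (-15) + 6 = 8.
GR = (1 − 1/4) × 8² / 24 = 0.75 × 64 / 24 = 2 dB.
Output = -13 − 2 = -15 dBFS.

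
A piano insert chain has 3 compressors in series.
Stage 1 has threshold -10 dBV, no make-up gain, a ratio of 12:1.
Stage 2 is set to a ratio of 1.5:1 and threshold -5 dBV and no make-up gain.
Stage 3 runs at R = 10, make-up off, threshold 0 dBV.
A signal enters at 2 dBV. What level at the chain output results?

Stage 1: overshoot 12 dB → 12/12 = 1 dB → -9 dBV.
Stage 2: -9 dBV is at or below the -5 dBV threshold — no compression; output -9 dBV.
Stage 3: below threshold (-9 ≤ 0); passes unchanged; output -9 dBV.

-9 dBV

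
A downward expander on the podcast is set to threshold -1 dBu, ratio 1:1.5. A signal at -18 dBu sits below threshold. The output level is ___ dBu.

-26.5 dBu

The input is 17 dB below the -1 dBu threshold.
A 1:1.5 expander multiplies undershoot by 1.5: 17 × 1.5 = 25.5 dB below threshold.
Output = -1 − 25.5 = -26.5 dBu.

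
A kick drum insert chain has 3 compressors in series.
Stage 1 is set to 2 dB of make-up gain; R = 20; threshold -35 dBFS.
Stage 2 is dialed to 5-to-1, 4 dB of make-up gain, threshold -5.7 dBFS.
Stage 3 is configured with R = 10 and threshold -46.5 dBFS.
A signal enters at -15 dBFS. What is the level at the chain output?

Stage 1: 20 dB above -35 dBFS, reduced 20:1 to 1 dB above → -34 dBFS; +2 dB make-up → -32 dBFS.
Stage 2: -32 dBFS ≤ -5.7 dBFS, so stage 2 doesn't engage; make-up brings it to -28 dBFS.
Stage 3: overshoot 18.5 dB → 18.5/10 = 1.85 dB → -44.65 dBFS.

-44.65 dBFS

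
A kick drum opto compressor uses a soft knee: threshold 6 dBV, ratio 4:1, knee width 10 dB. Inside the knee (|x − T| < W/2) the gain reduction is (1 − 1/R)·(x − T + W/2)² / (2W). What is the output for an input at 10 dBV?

x − T + W/2 = 10 − 6 + 5 = 9.
GR = (1 − 1/4) × 9² / 20 = 0.75 × 81 / 20 = 3.0375 dB.
Output = 10 − 3.0375 = 6.9625 dBV.

6.9625 dBV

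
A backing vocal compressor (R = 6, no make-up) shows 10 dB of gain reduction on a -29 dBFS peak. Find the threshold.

-41 dBFS

Input is 12 dB above T (since output overshoot × R = input overshoot: (-39 − T)·6 = -29 − T gives T = -41 dBFS).
Check: -41 + (-29 − (-41))/6 = -41 + 2 = -39 dBFS. ✓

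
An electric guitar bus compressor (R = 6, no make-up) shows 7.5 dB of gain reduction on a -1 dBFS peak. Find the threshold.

-10 dBFS

Input is 9 dB above T (since output overshoot × R = input overshoot: (-8.5 − T)·6 = -1 − T gives T = -10 dBFS).
Check: -10 + (-1 − (-10))/6 = -10 + 1.5 = -8.5 dBFS. ✓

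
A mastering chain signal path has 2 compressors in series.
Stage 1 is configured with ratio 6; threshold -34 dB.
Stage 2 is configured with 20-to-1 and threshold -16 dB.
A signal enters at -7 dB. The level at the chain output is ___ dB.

-29.5 dB

Stage 1: 27 dB above -34 dB, reduced 6:1 to 4.5 dB above → -29.5 dB.
Stage 2: below threshold (-29.5 ≤ -16); passes unchanged; output -29.5 dB.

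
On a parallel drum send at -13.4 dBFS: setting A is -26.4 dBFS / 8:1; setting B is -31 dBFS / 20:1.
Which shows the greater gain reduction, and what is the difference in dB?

A: overshoot 13 dB → output overshoot 1.625 dB → GR 11.375 dB.
B: overshoot 17.6 dB → output overshoot 0.88 dB → GR 16.72 dB.
B applies 5.345 dB more gain reduction.

B, by 5.345 dB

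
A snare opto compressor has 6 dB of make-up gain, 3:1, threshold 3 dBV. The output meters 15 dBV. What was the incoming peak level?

Stripping the +6 dB make-up gives 9 dBV at the gain stage.
Post-compression overshoot = 9 − 3 = 6 dB.
Undo the ratio: input overshoot = 6 × 3 = 18 dB, giving input = 21 dBV.

21 dBV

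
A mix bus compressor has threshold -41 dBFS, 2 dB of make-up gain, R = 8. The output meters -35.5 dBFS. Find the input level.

-13 dBFS

Remove make-up: -35.5 − 2 = -37.5 dBFS.
The compressed level sits -37.5 − (-41) = 3.5 dB over threshold.
Before 8:1 compression the overshoot was 3.5 × 8 = 28 dB, so input = -41 + 28 = -13 dBFS.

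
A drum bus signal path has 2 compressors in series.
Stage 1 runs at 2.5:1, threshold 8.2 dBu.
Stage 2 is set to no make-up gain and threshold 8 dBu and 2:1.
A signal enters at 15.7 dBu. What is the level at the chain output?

Stage 1: 7.5 dB above 8.2 dBu, reduced 2.5:1 to 3 dB above → 11.2 dBu.
Stage 2: 3.2 dB above 8 dBu, reduced 2:1 to 1.6 dB above → 9.6 dBu.

9.6 dBu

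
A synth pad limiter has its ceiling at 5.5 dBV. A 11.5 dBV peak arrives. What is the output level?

5.5 dBV

The limiter clamps the peak to its 5.5 dBV ceiling.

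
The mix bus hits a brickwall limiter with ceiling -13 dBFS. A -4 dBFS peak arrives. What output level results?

-13 dBFS

A brickwall limiter is an ∞:1 compressor: any input above the ceiling is clamped to -13 dBFS.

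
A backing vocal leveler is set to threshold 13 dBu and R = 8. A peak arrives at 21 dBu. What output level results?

14 dBu

The input is 8 dB above the 13 dBu threshold.
At 8:1 the overshoot is divided by 8, leaving 1 dB above threshold.
So the level is 13 + 1 = 14 dBu.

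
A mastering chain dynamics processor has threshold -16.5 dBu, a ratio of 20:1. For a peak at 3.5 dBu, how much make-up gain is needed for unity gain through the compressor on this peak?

19 dB

Overshoot 20 dB → 20/20 = 1 dB after compression, so the compressed level is -16.5 + 1 = -15.5 dBu.
Make-up = target − compressed = 3.5 − (-15.5) = 19 dB.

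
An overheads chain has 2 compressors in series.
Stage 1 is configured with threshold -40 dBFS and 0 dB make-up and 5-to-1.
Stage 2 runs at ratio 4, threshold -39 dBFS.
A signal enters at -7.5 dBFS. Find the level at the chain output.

-37.625 dBFS

Stage 1: overshoot 32.5 dB → 32.5/5 = 6.5 dB → -33.5 dBFS.
Stage 2: 5.5 dB above -39 dBFS, reduced 4:1 to 1.375 dB above → -37.625 dBFS.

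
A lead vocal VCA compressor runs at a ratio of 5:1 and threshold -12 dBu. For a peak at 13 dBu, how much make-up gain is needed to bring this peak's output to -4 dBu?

Without make-up, output = threshold + overshoot/5 = -12 + 5 = -7 dBu.
Gap to target: 3 dB.

3 dB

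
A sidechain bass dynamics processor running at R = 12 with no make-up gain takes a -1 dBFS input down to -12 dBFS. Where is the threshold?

Input is 12 dB above T (since output overshoot × R = input overshoot: (-12 − T)·12 = -1 − T gives T = -13 dBFS).
Check: -13 + (-1 − (-13))/12 = -13 + 1 = -12 dBFS. ✓

-13 dBFS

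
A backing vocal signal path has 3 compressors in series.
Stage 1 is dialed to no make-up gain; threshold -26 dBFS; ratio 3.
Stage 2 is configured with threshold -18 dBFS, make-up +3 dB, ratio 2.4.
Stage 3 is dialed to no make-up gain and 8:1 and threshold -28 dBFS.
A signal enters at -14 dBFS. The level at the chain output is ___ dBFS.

Stage 1: overshoot 12 dB → 12/3 = 4 dB → -22 dBFS.
Stage 2: below threshold (-22 ≤ -18); passes unchanged; make-up brings it to -19 dBFS.
Stage 3: -19 dBFS is 9 dB over -28 dBFS; at 8:1 that becomes 1.125 dB over, giving -26.875 dBFS.

-26.875 dBFS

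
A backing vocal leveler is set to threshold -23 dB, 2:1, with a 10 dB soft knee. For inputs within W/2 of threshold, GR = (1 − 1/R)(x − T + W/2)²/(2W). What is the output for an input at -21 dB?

x − T + W/2 = -21 − (-23) + 5 = 7.
GR = (1 − 1/2) × 7² / 20 = 0.5 × 49 / 20 = 1.225 dB.
Output = -21 − 1.225 = -22.225 dB.

-22.225 dB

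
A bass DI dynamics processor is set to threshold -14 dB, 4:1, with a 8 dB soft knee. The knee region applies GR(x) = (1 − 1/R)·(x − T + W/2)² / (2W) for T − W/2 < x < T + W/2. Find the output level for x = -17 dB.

x − T + W/2 = -17 − (-14) + 4 = 1.
GR = (1 − 1/4) × 1² / 16 = 0.75 × 1 / 16 = 0.046875 dB.
Output = -17 − 0.046875 = -17.046875 dB.

-17.046875 dB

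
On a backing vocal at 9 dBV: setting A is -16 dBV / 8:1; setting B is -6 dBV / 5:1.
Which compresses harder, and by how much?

A, by 9.875 dB

A: GR = 25 − 25/8 = 21.875 dB.
B: GR = 15 − 15/5 = 12 dB.
A reduces 9.875 dB more.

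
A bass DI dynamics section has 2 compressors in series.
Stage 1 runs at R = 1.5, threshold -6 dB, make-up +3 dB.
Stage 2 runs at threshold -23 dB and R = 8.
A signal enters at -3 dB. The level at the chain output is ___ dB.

-20.25 dB

Stage 1: overshoot 3 dB → 3/1.5 = 2 dB → -4 dB; +3 dB make-up → -1 dB.
Stage 2: overshoot 22 dB → 22/8 = 2.75 dB → -20.25 dB.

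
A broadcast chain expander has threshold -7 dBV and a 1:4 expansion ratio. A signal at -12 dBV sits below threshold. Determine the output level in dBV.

-27 dBV

The input is 5 dB below the -7 dBV threshold.
A 1:4 expander multiplies undershoot by 4: 5 × 4 = 20 dB below threshold.
Output = -7 − 20 = -27 dBV.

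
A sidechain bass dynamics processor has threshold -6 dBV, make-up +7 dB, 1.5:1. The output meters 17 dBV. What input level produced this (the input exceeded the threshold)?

Remove make-up: 17 − 7 = 10 dBV.
Post-compression overshoot = 10 − (-6) = 16 dB.
Input overshoot = R × output overshoot = 24 dB → input = -6 + 24 = 18 dBV.

18 dBV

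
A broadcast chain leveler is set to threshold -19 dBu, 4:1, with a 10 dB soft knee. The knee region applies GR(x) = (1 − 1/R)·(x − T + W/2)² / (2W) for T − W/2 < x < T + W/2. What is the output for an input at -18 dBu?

-19.35 dBu

x − T + W/2 = -18 − (-19) + 5 = 6.
GR = (1 − 1/4) × 6² / 20 = 0.75 × 36 / 20 = 1.35 dB.
Output = -18 − 1.35 = -19.35 dBu.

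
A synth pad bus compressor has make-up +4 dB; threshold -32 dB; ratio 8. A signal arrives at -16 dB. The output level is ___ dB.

-26 dB

-16 dB sits 16 dB over threshold.
At 8:1 the overshoot is divided by 8, leaving 2 dB above threshold.
Output = -32 + 2 = -30 dB; make-up adds 4 dB, giving -26 dB.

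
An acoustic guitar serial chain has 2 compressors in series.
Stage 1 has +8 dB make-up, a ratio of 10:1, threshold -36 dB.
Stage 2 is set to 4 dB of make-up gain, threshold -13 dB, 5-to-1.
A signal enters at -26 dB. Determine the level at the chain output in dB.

Stage 1: 10 dB above -36 dB, reduced 10:1 to 1 dB above → -35 dB; +8 dB make-up → -27 dB.
Stage 2: below threshold (-27 ≤ -13); passes unchanged; make-up brings it to -23 dB.

-23 dB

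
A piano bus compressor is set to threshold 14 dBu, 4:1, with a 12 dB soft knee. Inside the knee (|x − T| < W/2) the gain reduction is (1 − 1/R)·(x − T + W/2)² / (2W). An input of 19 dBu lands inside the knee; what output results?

15.21875 dBu

x − T + W/2 = 19 − 14 + 6 = 11.
GR = (1 − 1/4) × 11² / 24 = 0.75 × 121 / 24 = 3.78125 dB.
Output = 19 − 3.78125 = 15.21875 dBu.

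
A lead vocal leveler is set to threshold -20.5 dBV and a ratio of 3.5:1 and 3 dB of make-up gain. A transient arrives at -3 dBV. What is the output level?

-3 dBV sits 17.5 dB over threshold.
The 17.5 dB excess becomes 5 dB after 3.5:1 reduction.
Output = -20.5 + 5 = -15.5 dBV; make-up adds 3 dB, giving -12.5 dBV.

-12.5 dBV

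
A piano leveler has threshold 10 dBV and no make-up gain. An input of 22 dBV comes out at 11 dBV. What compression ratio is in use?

12:1

Input overshoot = 22 − 10 = 12 dB; output overshoot = 11 − 10 = 1 dB.
Ratio = 12 / 1 = 12.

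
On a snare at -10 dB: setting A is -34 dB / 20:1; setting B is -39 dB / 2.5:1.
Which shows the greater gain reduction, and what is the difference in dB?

A, by 5.4 dB

A: 24 dB over, compressed to 1.2 dB over, so 22.8 dB of GR.
B: 29 dB over, compressed to 11.6 dB over, so 17.4 dB of GR.
A reduces 5.4 dB more.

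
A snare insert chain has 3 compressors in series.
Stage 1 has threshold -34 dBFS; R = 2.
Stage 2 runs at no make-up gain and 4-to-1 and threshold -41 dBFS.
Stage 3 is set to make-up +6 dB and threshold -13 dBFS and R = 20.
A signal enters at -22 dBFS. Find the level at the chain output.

-31.75 dBFS

Stage 1: -22 dBFS is 12 dB over -34 dBFS; at 2:1 that becomes 6 dB over, giving -28 dBFS.
Stage 2: -28 dBFS is 13 dB over -41 dBFS; at 4:1 that becomes 3.25 dB over, giving -37.75 dBFS.
Stage 3: -37.75 dBFS is at or below the -13 dBFS threshold — no compression; make-up brings it to -31.75 dBFS.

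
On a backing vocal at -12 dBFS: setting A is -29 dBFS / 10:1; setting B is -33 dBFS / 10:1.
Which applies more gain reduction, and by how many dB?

A: overshoot 17 dB → output overshoot 1.7 dB → GR 15.3 dB.
B: overshoot 21 dB → output overshoot 2.1 dB → GR 18.9 dB.
Difference: 3.6 dB in favour of B.

B, by 3.6 dB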